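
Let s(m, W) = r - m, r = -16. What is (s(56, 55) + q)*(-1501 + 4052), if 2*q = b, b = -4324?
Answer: -5698934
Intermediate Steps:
s(m, W) = -16 - m
q = -2162 (q = (½)*(-4324) = -2162)
(s(56, 55) + q)*(-1501 + 4052) = ((-16 - 1*56) - 2162)*(-1501 + 4052) = ((-16 - 56) - 2162)*2551 = (-72 - 2162)*2551 = -2234*2551 = -5698934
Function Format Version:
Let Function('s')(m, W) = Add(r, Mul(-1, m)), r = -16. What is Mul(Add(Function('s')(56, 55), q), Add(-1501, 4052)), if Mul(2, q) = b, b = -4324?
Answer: -5698934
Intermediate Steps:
Function('s')(m, W) = Add(-16, Mul(-1, m))
q = -2162 (q = Mul(Rational(1, 2), -4324) = -2162)
Mul(Add(Function('s')(56, 55), q), Add(-1501, 4052)) = Mul(Add(Add(-16, Mul(-1, 56)), -2162), Add(-1501, 4052)) = Mul(Add(Add(-16, -56), -2162), 2551) = Mul(Add(-72, -2162), 2551) = Mul(-2234, 2551) = -5698934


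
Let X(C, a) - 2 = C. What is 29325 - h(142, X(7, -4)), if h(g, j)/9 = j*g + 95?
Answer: 16968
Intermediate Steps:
X(C, a) = 2 + C
h(g, j) = 855 + 9*g*j (h(g, j) = 9*(j*g + 95) = 9*(g*j + 95) = 9*(95 + g*j) = 855 + 9*g*j)
29325 - h(142, X(7, -4)) = 29325 - (855 + 9*142*(2 + 7)) = 29325 - (855 + 9*142*9) = 29325 - (855 + 11502) = 29325 - 1*12357 = 29325 - 12357 = 16968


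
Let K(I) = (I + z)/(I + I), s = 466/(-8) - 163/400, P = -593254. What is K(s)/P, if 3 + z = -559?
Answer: -248263/27839037204 ≈ -8.9178e-6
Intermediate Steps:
z = -562 (z = -3 - 559 = -562)
s = -23463/400 (s = 466*(-1/8) - 163*1/400 = -233/4 - 163/400 = -23463/400 ≈ -58.657)
K(I) = (-562 + I)/(2*I) (K(I) = (I - 562)/(I + I) = (-562 + I)/((2*I)) = (-562 + I)*(1/(2*I)) = (-562 + I)/(2*I))
K(s)/P = ((-562 - 23463/400)/(2*(-23463/400)))/(-593254) = ((1/2)*(-400/23463)*(-248263/400))*(-1/593254) = (248263/46926)*(-1/593254) = -248263/27839037204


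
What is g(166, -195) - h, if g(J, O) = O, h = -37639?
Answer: 37444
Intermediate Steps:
g(166, -195) - h = -195 - 1*(-37639) = -195 + 37639 = 37444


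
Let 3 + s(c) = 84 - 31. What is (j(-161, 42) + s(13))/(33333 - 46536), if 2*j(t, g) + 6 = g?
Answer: -68/13203 ≈ -0.0051503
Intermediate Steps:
s(c) = 50 (s(c) = -3 + (84 - 31) = -3 + 53 = 50)
j(t, g) = -3 + g/2
(j(-161, 42) + s(13))/(33333 - 46536) = ((-3 + (1/2)*42) + 50)/(33333 - 46536) = ((-3 + 21) + 50)/(-13203) = (18 + 50)*(-1/13203) = 68*(-1/13203) = -68/13203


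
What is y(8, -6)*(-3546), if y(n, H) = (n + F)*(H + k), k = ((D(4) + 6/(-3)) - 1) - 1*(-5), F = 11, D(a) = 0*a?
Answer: 269496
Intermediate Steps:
D(a) = 0
k = 2 (k = ((0 + 6/(-3)) - 1) - 1*(-5) = ((0 + 6*(-⅓)) - 1) + 5 = ((0 - 2) - 1) + 5 = (-2 - 1) + 5 = -3 + 5 = 2)
y(n, H) = (2 + H)*(11 + n) (y(n, H) = (n + 11)*(H + 2) = (11 + n)*(2 + H) = (2 + H)*(11 + n))
y(8, -6)*(-3546) = (22 + 2*8 + 11*(-6) - 6*8)*(-3546) = (22 + 16 - 66 - 48)*(-3546) = -76*(-3546) = 269496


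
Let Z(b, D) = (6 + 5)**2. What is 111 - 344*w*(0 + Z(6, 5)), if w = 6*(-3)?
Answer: 749343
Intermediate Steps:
w = -18
Z(b, D) = 121 (Z(b, D) = 11**2 = 121)
111 - 344*w*(0 + Z(6, 5)) = 111 - (-6192)*(0 + 121) = 111 - (-6192)*121 = 111 - 344*(-2178) = 111 + 749232 = 749343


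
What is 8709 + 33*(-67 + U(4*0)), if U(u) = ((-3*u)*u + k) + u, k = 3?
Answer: 6597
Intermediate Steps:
U(u) = 3 + u - 3*u² (U(u) = ((-3*u)*u + 3) + u = (-3*u² + 3) + u = (3 - 3*u²) + u = 3 + u - 3*u²)
8709 + 33*(-67 + U(4*0)) = 8709 + 33*(-67 + (3 + 4*0 - 3*(4*0)²)) = 8709 + 33*(-67 + (3 + 0 - 3*0²)) = 8709 + 33*(-67 + (3 + 0 - 3*0)) = 8709 + 33*(-67 + (3 + 0 + 0)) = 8709 + 33*(-67 + 3) = 8709 + 33*(-64) = 8709 - 2112 = 6597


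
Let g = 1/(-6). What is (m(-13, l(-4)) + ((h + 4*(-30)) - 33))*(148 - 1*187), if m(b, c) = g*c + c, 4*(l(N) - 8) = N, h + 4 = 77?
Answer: 5785/2 ≈ 2892.5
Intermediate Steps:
h = 73 (h = -4 + 77 = 73)
l(N) = 8 + N/4
g = -⅙ ≈ -0.16667
m(b, c) = 5*c/6 (m(b, c) = -c/6 + c = 5*c/6)
(m(-13, l(-4)) + ((h + 4*(-30)) - 33))*(148 - 1*187) = (5*(8 + (¼)*(-4))/6 + ((73 + 4*(-30)) - 33))*(148 - 1*187) = (5*(8 - 1)/6 + ((73 - 120) - 33))*(148 - 187) = ((⅚)*7 + (-47 - 33))*(-39) = (35/6 - 80)*(-39) = -445/6*(-39) = 5785/2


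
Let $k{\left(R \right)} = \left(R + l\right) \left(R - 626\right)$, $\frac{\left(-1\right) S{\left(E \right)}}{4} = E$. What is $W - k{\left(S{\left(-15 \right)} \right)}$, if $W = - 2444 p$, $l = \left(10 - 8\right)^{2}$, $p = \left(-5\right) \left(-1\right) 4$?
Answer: $-12656$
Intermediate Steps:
$p = 20$ ($p = 5 \cdot 4 = 20$)
$S{\left(E \right)} = - 4 E$
$l = 4$ ($l = \left(10 - 8\right)^{2} = 2^{2} = 4$)
$k{\left(R \right)} = \left(-626 + R\right) \left(4 + R\right)$ ($k{\left(R \right)} = \left(R + 4\right) \left(R - 626\right) = \left(4 + R\right) \left(-626 + R\right) = \left(-626 + R\right) \left(4 + R\right)$)
$W = -48880$ ($W = \left(-2444\right) 20 = -48880$)
$W - k{\left(S{\left(-15 \right)} \right)} = -48880 - \left(-2504 + \left(\left(-4\right) \left(-15\right)\right)^{2} - 622 \left(\left(-4\right) \left(-15\right)\right)\right) = -48880 - \left(-2504 + 60^{2} - 37320\right) = -48880 - \left(-2504 + 3600 - 37320\right) = -48880 - -36224 = -48880 + 36224 = -12656$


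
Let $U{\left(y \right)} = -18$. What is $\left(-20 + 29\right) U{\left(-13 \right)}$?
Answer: $-162$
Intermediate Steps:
$\left(-20 + 29\right) U{\left(-13 \right)} = \left(-20 + 29\right) \left(-18\right) = 9 \left(-18\right) = -162$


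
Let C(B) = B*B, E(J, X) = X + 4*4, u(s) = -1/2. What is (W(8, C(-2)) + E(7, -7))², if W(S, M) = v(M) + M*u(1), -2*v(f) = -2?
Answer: 64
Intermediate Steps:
u(s) = -½ (u(s) = -1*½ = -½)
E(J, X) = 16 + X (E(J, X) = X + 16 = 16 + X)
v(f) = 1 (v(f) = -½*(-2) = 1)
C(B) = B²
W(S, M) = 1 - M/2 (W(S, M) = 1 + M*(-½) = 1 - M/2)
(W(8, C(-2)) + E(7, -7))² = ((1 - ½*(-2)²) + (16 - 7))² = ((1 - ½*4) + 9)² = ((1 - 2) + 9)² = (-1 + 9)² = 8² = 64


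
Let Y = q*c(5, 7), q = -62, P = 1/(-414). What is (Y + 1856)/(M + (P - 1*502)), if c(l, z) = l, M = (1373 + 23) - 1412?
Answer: -640044/214453 ≈ -2.9845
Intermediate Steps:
M = -16 (M = 1396 - 1412 = -16)
P = -1/414 ≈ -0.0024155
Y = -310 (Y = -62*5 = -310)
(Y + 1856)/(M + (P - 1*502)) = (-310 + 1856)/(-16 + (-1/414 - 1*502)) = 1546/(-16 + (-1/414 - 502)) = 1546/(-16 - 207829/414) = 1546/(-214453/414) = 1546*(-414/214453) = -640044/214453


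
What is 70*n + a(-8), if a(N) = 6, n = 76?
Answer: 5326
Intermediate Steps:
70*n + a(-8) = 70*76 + 6 = 5320 + 6 = 5326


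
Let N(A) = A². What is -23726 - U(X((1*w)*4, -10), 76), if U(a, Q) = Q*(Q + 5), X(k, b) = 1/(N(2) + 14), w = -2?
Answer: -29882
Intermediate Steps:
X(k, b) = 1/18 (X(k, b) = 1/(2² + 14) = 1/(4 + 14) = 1/18)
U(a, Q) = Q*(5 + Q)
-23726 - U(X((1*w)*4, -10), 76) = -23726 - 76*(5 + 76) = -23726 - 76*81 = -23726 - 1*6156 = -23726 - 6156 = -29882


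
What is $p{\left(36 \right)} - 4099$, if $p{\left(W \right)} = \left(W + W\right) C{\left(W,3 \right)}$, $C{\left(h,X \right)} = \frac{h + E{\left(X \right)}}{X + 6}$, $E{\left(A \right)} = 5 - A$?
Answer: $-3795$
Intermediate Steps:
$C{\left(h,X \right)} = \frac{5 + h - X}{6 + X}$ ($C{\left(h,X \right)} = \frac{h - \left(-5 + X\right)}{X + 6} = \frac{5 + h - X}{6 + X}$)
$p{\left(W \right)} = 2 W \left(\frac{2}{9} + \frac{W}{9}\right)$ ($p{\left(W \right)} = \left(W + W\right) \frac{5 + W - 3}{6 + 3} = 2 W \frac{5 + W - 3}{9} = 2 W \frac{2 + W}{9} = 2 W \left(\frac{2}{9} + \frac{W}{9}\right)$)
$p{\left(36 \right)} - 4099 = \frac{2}{9} \cdot 36 \left(2 + 36\right) - 4099 = \frac{2}{9} \cdot 36 \cdot 38 - 4099 = 304 - 4099 = -3795$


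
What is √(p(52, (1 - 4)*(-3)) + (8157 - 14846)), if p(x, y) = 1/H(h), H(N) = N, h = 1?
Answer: 4*I*√418 ≈ 81.78*I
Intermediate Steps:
p(x, y) = 1 (p(x, y) = 1/1 = 1)
√(p(52, (1 - 4)*(-3)) + (8157 - 14846)) = √(1 + (8157 - 14846)) = √(1 - 6689) = √(-6688) = 4*I*√418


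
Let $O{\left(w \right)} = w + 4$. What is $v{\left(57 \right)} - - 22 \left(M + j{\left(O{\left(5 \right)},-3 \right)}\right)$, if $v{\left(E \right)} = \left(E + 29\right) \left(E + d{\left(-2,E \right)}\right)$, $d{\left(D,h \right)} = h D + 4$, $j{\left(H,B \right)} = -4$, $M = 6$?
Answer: $-4514$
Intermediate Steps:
$O{\left(w \right)} = 4 + w$
$d{\left(D,h \right)} = 4 + D h$ ($d{\left(D,h \right)} = D h + 4 = 4 + D h$)
$v{\left(E \right)} = \left(4 - E\right) \left(29 + E\right)$ ($v{\left(E \right)} = \left(E + 29\right) \left(E - \left(-4 + 2 E\right)\right) = \left(29 + E\right) \left(4 - E\right) = \left(4 - E\right) \left(29 + E\right)$)
$v{\left(57 \right)} - - 22 \left(M + j{\left(O{\left(5 \right)},-3 \right)}\right) = \left(116 - 57^{2} - 1425\right) - - 22 \left(6 - 4\right) = \left(116 - 3249 - 1425\right) - \left(-22\right) 2 = \left(116 - 3249 - 1425\right) - -44 = -4558 + 44 = -4514$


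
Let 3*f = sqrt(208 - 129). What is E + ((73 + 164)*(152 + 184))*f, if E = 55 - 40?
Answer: 15 + 26544*sqrt(79) ≈ 2.3594e+5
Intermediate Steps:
f = sqrt(79)/3 (f = sqrt(208 - 129)/3 = sqrt(79)/3 ≈ 2.9627)
E = 15
E + ((73 + 164)*(152 + 184))*f = 15 + ((73 + 164)*(152 + 184))*(sqrt(79)/3) = 15 + (237*336)*(sqrt(79)/3) = 15 + 79632*(sqrt(79)/3) = 15 + 26544*sqrt(79)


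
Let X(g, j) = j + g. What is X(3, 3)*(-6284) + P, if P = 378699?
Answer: 340995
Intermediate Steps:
X(g, j) = g + j
X(3, 3)*(-6284) + P = (3 + 3)*(-6284) + 378699 = 6*(-6284) + 378699 = -37704 + 378699 = 340995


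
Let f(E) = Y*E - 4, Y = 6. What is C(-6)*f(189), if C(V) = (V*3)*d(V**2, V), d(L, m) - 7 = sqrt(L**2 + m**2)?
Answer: -142380 - 122040*sqrt(37) ≈ -8.8472e+5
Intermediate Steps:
d(L, m) = 7 + sqrt(L**2 + m**2)
f(E) = -4 + 6*E (f(E) = 6*E - 4 = -4 + 6*E)
C(V) = 3*V*(7 + sqrt(V**2 + V**4)) (C(V) = (V*3)*(7 + sqrt((V**2)**2 + V**2)) = (3*V)*(7 + sqrt(V**4 + V**2)) = (3*V)*(7 + sqrt(V**2 + V**4)) = 3*V*(7 + sqrt(V**2 + V**4)))
C(-6)*f(189) = (3*(-6)*(7 + sqrt((-6)**2*(1 + (-6)**2))))*(-4 + 6*189) = (3*(-6)*(7 + sqrt(36*(1 + 36))))*(-4 + 1134) = (3*(-6)*(7 + sqrt(36*37)))*1130 = (3*(-6)*(7 + sqrt(1332)))*1130 = (3*(-6)*(7 + 6*sqrt(37)))*1130 = (-126 - 108*sqrt(37))*1130 = -142380 - 122040*sqrt(37)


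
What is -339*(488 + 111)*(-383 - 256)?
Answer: 129755979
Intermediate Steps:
-339*(488 + 111)*(-383 - 256) = -203061*(-639) = -339*(-382761) = 129755979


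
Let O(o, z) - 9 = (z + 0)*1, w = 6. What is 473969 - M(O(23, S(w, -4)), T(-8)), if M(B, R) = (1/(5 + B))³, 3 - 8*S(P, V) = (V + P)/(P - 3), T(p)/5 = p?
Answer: 19126358742359/40353607 ≈ 4.7397e+5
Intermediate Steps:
T(p) = 5*p
S(P, V) = 3/8 - (P + V)/(8*(-3 + P)) (S(P, V) = 3/8 - (V + P)/(8*(P - 3)) = 3/8 - (P + V)/(8*(-3 + P)))
O(o, z) = 9 + z (O(o, z) = 9 + (z + 0)*1 = 9 + z*1 = 9 + z)
M(B, R) = (5 + B)⁻³
473969 - M(O(23, S(w, -4)), T(-8)) = 473969 - 1/(5 + (9 + (-9 - 1*(-4) + 2*6)/(8*(-3 + 6))))³ = 473969 - 1/(5 + (9 + (⅛)*(-9 + 4 + 12)/3))³ = 473969 - 1/(5 + (9 + (⅛)*(⅓)*7))³ = 473969 - 1/(5 + (9 + 7/24))³ = 473969 - 1/(5 + 223/24)³ = 473969 - 1/(343/24)³ = 473969 - 1*13824/40353607 = 473969 - 13824/40353607 = 19126358742359/40353607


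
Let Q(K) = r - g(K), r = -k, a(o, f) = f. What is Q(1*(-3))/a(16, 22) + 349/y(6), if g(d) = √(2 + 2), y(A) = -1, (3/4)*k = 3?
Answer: -3842/11 ≈ -349.27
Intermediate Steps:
k = 4 (k = (4/3)*3 = 4)
g(d) = 2 (g(d) = √4 = 2)
r = -4 (r = -1*4 = -4)
Q(K) = -6 (Q(K) = -4 - 1*2 = -4 - 2 = -6)
Q(1*(-3))/a(16, 22) + 349/y(6) = -6/22 + 349/(-1) = -6*1/22 + 349*(-1) = -3/11 - 349 = -3842/11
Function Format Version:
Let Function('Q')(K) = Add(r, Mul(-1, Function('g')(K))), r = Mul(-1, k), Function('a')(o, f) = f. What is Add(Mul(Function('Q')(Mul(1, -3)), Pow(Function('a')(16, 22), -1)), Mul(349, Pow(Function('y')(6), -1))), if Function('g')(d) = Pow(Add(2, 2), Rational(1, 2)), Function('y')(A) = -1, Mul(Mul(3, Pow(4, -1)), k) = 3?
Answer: Rational(-3842, 11) ≈ -349.27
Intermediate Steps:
k = 4 (k = Mul(Rational(4, 3), 3) = 4)
Function('g')(d) = 2 (Function('g')(d) = Pow(4, Rational(1, 2)) = 2)
r = -4 (r = Mul(-1, 4) = -4)
Function('Q')(K) = -6 (Function('Q')(K) = Add(-4, Mul(-1, 2)) = Add(-4, -2) = -6)
Add(Mul(Function('Q')(Mul(1, -3)), Pow(Function('a')(16, 22), -1)), Mul(349, Pow(Function('y')(6), -1))) = Add(Mul(-6, Pow(22, -1)), Mul(349, Pow(-1, -1))) = Add(Mul(-6, Rational(1, 22)), Mul(349, -1)) = Add(Rational(-3, 11), -349) = Rational(-3842, 11)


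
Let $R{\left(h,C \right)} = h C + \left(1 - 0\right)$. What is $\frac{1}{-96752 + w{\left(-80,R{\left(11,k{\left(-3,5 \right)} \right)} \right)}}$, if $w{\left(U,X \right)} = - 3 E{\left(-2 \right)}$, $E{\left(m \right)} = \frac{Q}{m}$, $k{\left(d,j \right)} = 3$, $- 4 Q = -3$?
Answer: $- \frac{8}{774007} \approx -1.0336 \cdot 10^{-5}$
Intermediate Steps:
$Q = \frac{3}{4}$ ($Q = \left(- \frac{1}{4}\right) \left(-3\right) = \frac{3}{4} \approx 0.75$)
$E{\left(m \right)} = \frac{3}{4 m}$
$R{\left(h,C \right)} = 1 + C h$ ($R{\left(h,C \right)} = C h + \left(1 + 0\right) = C h + 1 = 1 + C h$)
$w{\left(U,X \right)} = \frac{9}{8}$ ($w{\left(U,X \right)} = - 3 \frac{3}{4 \left(-2\right)} = - 3 \cdot \frac{3}{4} \left(- \frac{1}{2}\right) = \left(-3\right) \left(- \frac{3}{8}\right) = \frac{9}{8}$)
$\frac{1}{-96752 + w{\left(-80,R{\left(11,k{\left(-3,5 \right)} \right)} \right)}} = \frac{1}{-96752 + \frac{9}{8}} = \frac{1}{- \frac{774007}{8}} = - \frac{8}{774007}$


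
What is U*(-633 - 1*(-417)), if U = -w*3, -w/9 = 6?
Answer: -34992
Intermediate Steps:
w = -54 (w = -9*6 = -54)
U = 162 (U = -1*(-54)*3 = 54*3 = 162)
U*(-633 - 1*(-417)) = 162*(-633 - 1*(-417)) = 162*(-633 + 417) = 162*(-216) = -34992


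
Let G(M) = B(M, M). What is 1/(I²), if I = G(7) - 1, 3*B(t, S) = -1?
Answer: 9/16 ≈ 0.56250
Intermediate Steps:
B(t, S) = -⅓ (B(t, S) = (⅓)*(-1) = -⅓)
G(M) = -⅓
I = -4/3 (I = -⅓ - 1 = -4/3 ≈ -1.3333)
1/(I²) = 1/((-4/3)²) = 1/(16/9) = 9/16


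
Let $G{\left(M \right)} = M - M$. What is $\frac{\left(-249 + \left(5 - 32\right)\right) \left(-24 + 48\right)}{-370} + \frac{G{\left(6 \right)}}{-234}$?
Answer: $\frac{3312}{185} \approx 17.903$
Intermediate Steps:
$G{\left(M \right)} = 0$
$\frac{\left(-249 + \left(5 - 32\right)\right) \left(-24 + 48\right)}{-370} + \frac{G{\left(6 \right)}}{-234} = \frac{\left(-249 + \left(5 - 32\right)\right) \left(-24 + 48\right)}{-370} + \frac{0}{-234} = \left(-249 - 27\right) 24 \left(- \frac{1}{370}\right) + 0 \left(- \frac{1}{234}\right) = \left(-276\right) 24 \left(- \frac{1}{370}\right) + 0 = \left(-6624\right) \left(- \frac{1}{370}\right) + 0 = \frac{3312}{185} + 0 = \frac{3312}{185}$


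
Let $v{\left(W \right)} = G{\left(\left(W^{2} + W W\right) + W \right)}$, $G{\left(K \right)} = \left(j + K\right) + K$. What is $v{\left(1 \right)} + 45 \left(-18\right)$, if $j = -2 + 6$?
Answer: $-800$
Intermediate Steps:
$j = 4$
$G{\left(K \right)} = 4 + 2 K$ ($G{\left(K \right)} = \left(4 + K\right) + K = 4 + 2 K$)
$v{\left(W \right)} = 4 + 2 W + 4 W^{2}$ ($v{\left(W \right)} = 4 + 2 \left(\left(W^{2} + W W\right) + W\right) = 4 + 2 \left(\left(W^{2} + W^{2}\right) + W\right) = 4 + 2 \left(2 W^{2} + W\right) = 4 + 2 \left(W + 2 W^{2}\right) = 4 + \left(2 W + 4 W^{2}\right) = 4 + 2 W + 4 W^{2}$)
$v{\left(1 \right)} + 45 \left(-18\right) = \left(4 + 2 \cdot 1 \left(1 + 2 \cdot 1\right)\right) + 45 \left(-18\right) = \left(4 + 2 \cdot 1 \left(1 + 2\right)\right) - 810 = \left(4 + 2 \cdot 1 \cdot 3\right) - 810 = \left(4 + 6\right) - 810 = 10 - 810 = -800$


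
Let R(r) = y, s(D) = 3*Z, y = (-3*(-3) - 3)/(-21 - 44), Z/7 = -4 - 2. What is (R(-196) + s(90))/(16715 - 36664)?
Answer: 8196/1296685 ≈ 0.0063207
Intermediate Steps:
Z = -42 (Z = 7*(-4 - 2) = 7*(-6) = -42)
y = -6/65 (y = (9 - 3)/(-65) = 6*(-1/65) = -6/65 ≈ -0.092308)
s(D) = -126 (s(D) = 3*(-42) = -126)
R(r) = -6/65
(R(-196) + s(90))/(16715 - 36664) = (-6/65 - 126)/(16715 - 36664) = -8196/65/(-19949) = -8196/65*(-1/19949) = 8196/1296685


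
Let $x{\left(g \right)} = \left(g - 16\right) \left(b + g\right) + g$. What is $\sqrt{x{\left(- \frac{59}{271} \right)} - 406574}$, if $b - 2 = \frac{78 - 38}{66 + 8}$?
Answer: $\frac{2 i \sqrt{10220263926838}}{10027} \approx 637.66 i$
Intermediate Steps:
$b = \frac{94}{37}$ ($b = 2 + \frac{78 - 38}{66 + 8} = 2 + \frac{40}{74} = 2 + 40 \cdot \frac{1}{74} = 2 + \frac{20}{37} = \frac{94}{37} \approx 2.5405$)
$x{\left(g \right)} = g + \left(-16 + g\right) \left(\frac{94}{37} + g\right)$ ($x{\left(g \right)} = \left(g - 16\right) \left(\frac{94}{37} + g\right) + g = \left(-16 + g\right) \left(\frac{94}{37} + g\right) + g = g + \left(-16 + g\right) \left(\frac{94}{37} + g\right)$)
$\sqrt{x{\left(- \frac{59}{271} \right)} - 406574} = \sqrt{\left(- \frac{1504}{37} + \left(- \frac{59}{271}\right)^{2} - \frac{461 \left(- \frac{59}{271}\right)}{37}\right) - 406574} = \sqrt{\left(- \frac{1504}{37} + \left(\left(-59\right) \frac{1}{271}\right)^{2} - \frac{461 \left(\left(-59\right) \frac{1}{271}\right)}{37}\right) - 406574} = \sqrt{\left(- \frac{1504}{37} + \left(- \frac{59}{271}\right)^{2} - - \frac{27199}{10027}\right) - 406574} = \sqrt{\left(- \frac{1504}{37} + \frac{3481}{73441} + \frac{27199}{10027}\right) - 406574} = \sqrt{- \frac{102955538}{2717317} - 406574} = \sqrt{- \frac{1104893397496}{2717317}} = \frac{2 i \sqrt{10220263926838}}{10027}$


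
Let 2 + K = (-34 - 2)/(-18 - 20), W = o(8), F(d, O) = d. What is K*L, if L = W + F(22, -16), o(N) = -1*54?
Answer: 640/19 ≈ 33.684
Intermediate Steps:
o(N) = -54
W = -54
K = -20/19 (K = -2 + (-34 - 2)/(-18 - 20) = -2 - 36/(-38) = -2 - 36*(-1/38) = -2 + 18/19 = -20/19 ≈ -1.0526)
L = -32 (L = -54 + 22 = -32)
K*L = -20/19*(-32) = 640/19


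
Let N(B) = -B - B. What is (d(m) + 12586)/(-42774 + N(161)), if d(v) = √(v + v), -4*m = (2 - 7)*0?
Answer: -6293/21548 ≈ -0.29205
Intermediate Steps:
m = 0 (m = -(2 - 7)*0/4 = -(-5)*0/4 = -¼*0 = 0)
d(v) = √2*√v (d(v) = √(2*v) = √2*√v)
N(B) = -2*B
(d(m) + 12586)/(-42774 + N(161)) = (√2*√0 + 12586)/(-42774 - 2*161) = (√2*0 + 12586)/(-42774 - 322) = (0 + 12586)/(-43096) = 12586*(-1/43096) = -6293/21548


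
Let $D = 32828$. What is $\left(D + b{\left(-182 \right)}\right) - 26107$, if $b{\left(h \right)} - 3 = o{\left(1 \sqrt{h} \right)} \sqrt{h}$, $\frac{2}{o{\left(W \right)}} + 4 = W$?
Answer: $\frac{665858}{99} - \frac{4 i \sqrt{182}}{99} \approx 6725.8 - 0.54508 i$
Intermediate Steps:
$o{\left(W \right)} = \frac{2}{-4 + W}$
$b{\left(h \right)} = 3 + \frac{2 \sqrt{h}}{-4 + \sqrt{h}}$ ($b{\left(h \right)} = 3 + \frac{2}{-4 + 1 \sqrt{h}} \sqrt{h} = 3 + \frac{2}{-4 + \sqrt{h}} \sqrt{h} = 3 + \frac{2 \sqrt{h}}{-4 + \sqrt{h}}$)
$\left(D + b{\left(-182 \right)}\right) - 26107 = \left(32828 + \frac{-12 + 5 \sqrt{-182}}{-4 + \sqrt{-182}}\right) - 26107 = \left(32828 + \frac{-12 + 5 i \sqrt{182}}{-4 + i \sqrt{182}}\right) - 26107 = 6721 + \frac{-12 + 5 i \sqrt{182}}{-4 + i \sqrt{182}}$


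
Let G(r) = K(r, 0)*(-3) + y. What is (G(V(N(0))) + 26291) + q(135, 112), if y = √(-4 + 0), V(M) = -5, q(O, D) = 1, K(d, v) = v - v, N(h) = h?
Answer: 26292 + 2*I ≈ 26292.0 + 2.0*I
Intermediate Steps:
K(d, v) = 0
y = 2*I (y = √(-4) = 2*I ≈ 2.0*I)
G(r) = 2*I (G(r) = 0*(-3) + 2*I = 0 + 2*I = 2*I)
(G(V(N(0))) + 26291) + q(135, 112) = (2*I + 26291) + 1 = (26291 + 2*I) + 1 = 26292 + 2*I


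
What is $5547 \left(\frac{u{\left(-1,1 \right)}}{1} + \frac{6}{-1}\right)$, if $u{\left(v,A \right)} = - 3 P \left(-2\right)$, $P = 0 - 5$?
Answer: $-199692$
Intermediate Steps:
$P = -5$
$u{\left(v,A \right)} = -30$ ($u{\left(v,A \right)} = \left(-3\right) \left(-5\right) \left(-2\right) = 15 \left(-2\right) = -30$)
$5547 \left(\frac{u{\left(-1,1 \right)}}{1} + \frac{6}{-1}\right) = 5547 \left(- \frac{30}{1} + \frac{6}{-1}\right) = 5547 \left(\left(-30\right) 1 + 6 \left(-1\right)\right) = 5547 \left(-30 - 6\right) = 5547 \left(-36\right) = -199692$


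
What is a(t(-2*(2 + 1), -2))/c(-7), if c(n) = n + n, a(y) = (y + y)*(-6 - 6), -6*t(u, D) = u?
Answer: 12/7 ≈ 1.7143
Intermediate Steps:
t(u, D) = -u/6
a(y) = -24*y (a(y) = (2*y)*(-12) = -24*y)
c(n) = 2*n
a(t(-2*(2 + 1), -2))/c(-7) = (-(-4)*(-2*(2 + 1)))/((2*(-7))) = -(-4)*(-2*3)/(-14) = -(-4)*(-6)*(-1/14) = -24*1*(-1/14) = -24*(-1/14) = 12/7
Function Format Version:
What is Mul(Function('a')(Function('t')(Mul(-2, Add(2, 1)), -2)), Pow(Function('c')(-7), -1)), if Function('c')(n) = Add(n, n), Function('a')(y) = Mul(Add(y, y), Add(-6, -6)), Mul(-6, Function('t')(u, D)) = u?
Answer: Rational(12, 7) ≈ 1.7143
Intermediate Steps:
Function('t')(u, D) = Mul(Rational(-1, 6), u)
Function('a')(y) = Mul(-24, y) (Function('a')(y) = Mul(Mul(2, y), -12) = Mul(-24, y))
Function('c')(n) = Mul(2, n)
Mul(Function('a')(Function('t')(Mul(-2, Add(2, 1)), -2)), Pow(Function('c')(-7), -1)) = Mul(Mul(-24, Mul(Rational(-1, 6), Mul(-2, Add(2, 1)))), Pow(Mul(2, -7), -1)) = Mul(Mul(-24, Mul(Rational(-1, 6), Mul(-2, 3))), Pow(-14, -1)) = Mul(Mul(-24, Mul(Rational(-1, 6), -6)), Rational(-1, 14)) = Mul(Mul(-24, 1), Rational(-1, 14)) = Mul(-24, Rational(-1, 14)) = Rational(12, 7)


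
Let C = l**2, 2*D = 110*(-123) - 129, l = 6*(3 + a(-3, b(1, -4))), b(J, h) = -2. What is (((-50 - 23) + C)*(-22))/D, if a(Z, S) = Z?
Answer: -3212/13659 ≈ -0.23516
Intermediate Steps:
l = 0 (l = 6*(3 - 3) = 6*0 = 0)
D = -13659/2 (D = (110*(-123) - 129)/2 = (-13530 - 129)/2 = (1/2)*(-13659) = -13659/2 ≈ -6829.5)
C = 0 (C = 0**2 = 0)
(((-50 - 23) + C)*(-22))/D = (((-50 - 23) + 0)*(-22))/(-13659/2) = ((-73 + 0)*(-22))*(-2/13659) = -73*(-22)*(-2/13659) = 1606*(-2/13659) = -3212/13659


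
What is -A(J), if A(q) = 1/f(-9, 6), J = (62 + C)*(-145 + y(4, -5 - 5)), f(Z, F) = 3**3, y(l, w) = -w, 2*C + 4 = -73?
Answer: -1/27 ≈ -0.037037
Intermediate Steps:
C = -77/2 (C = -2 + (1/2)*(-73) = -2 - 73/2 = -77/2 ≈ -38.500)
f(Z, F) = 27
J = -6345/2 (J = (62 - 77/2)*(-145 - (-5 - 5)) = 47*(-145 - 1*(-10))/2 = 47*(-145 + 10)/2 = (47/2)*(-135) = -6345/2 ≈ -3172.5)
A(q) = 1/27
-A(J) = -1*1/27 = -1/27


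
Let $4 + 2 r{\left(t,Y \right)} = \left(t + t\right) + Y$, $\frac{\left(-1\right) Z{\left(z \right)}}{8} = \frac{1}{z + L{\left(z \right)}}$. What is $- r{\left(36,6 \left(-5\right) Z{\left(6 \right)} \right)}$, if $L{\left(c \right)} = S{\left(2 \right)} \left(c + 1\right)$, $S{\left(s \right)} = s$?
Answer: $-40$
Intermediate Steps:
$L{\left(c \right)} = 2 + 2 c$ ($L{\left(c \right)} = 2 \left(c + 1\right) = 2 \left(1 + c\right) = 2 + 2 c$)
$Z{\left(z \right)} = - \frac{8}{2 + 3 z}$ ($Z{\left(z \right)} = - \frac{8}{z + \left(2 + 2 z\right)} = - \frac{8}{2 + 3 z}$)
$r{\left(t,Y \right)} = -2 + t + \frac{Y}{2}$ ($r{\left(t,Y \right)} = -2 + \frac{\left(t + t\right) + Y}{2} = -2 + \frac{2 t + Y}{2} = -2 + \frac{Y + 2 t}{2} = -2 + \left(t + \frac{Y}{2}\right) = -2 + t + \frac{Y}{2}$)
$- r{\left(36,6 \left(-5\right) Z{\left(6 \right)} \right)} = - (-2 + 36 + \frac{6 \left(-5\right) \left(- \frac{8}{2 + 3 \cdot 6}\right)}{2}) = - (-2 + 36 + \frac{\left(-30\right) \left(- \frac{8}{2 + 18}\right)}{2}) = - (-2 + 36 + \frac{\left(-30\right) \left(- \frac{8}{20}\right)}{2}) = - (-2 + 36 + \frac{\left(-30\right) \left(\left(-8\right) \frac{1}{20}\right)}{2}) = - (-2 + 36 + \frac{\left(-30\right) \left(- \frac{2}{5}\right)}{2}) = - (-2 + 36 + \frac{1}{2} \cdot 12) = - (-2 + 36 + 6) = \left(-1\right) 40 = -40$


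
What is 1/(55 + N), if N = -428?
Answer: -1/373 ≈ -0.0026810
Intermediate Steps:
1/(55 + N) = 1/(55 - 428) = 1/(-373) = -1/373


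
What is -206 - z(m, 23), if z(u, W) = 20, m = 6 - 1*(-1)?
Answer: -226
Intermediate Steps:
m = 7 (m = 6 + 1 = 7)
-206 - z(m, 23) = -206 - 1*20 = -206 - 20 = -226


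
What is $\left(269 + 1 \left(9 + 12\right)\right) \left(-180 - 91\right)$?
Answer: $-78590$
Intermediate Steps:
$\left(269 + 1 \left(9 + 12\right)\right) \left(-180 - 91\right) = \left(269 + 1 \cdot 21\right) \left(-271\right) = \left(269 + 21\right) \left(-271\right) = 290 \left(-271\right) = -78590$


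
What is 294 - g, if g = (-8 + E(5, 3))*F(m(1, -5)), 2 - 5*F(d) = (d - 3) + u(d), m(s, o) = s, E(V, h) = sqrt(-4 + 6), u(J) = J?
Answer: 1494/5 - 3*sqrt(2)/5 ≈ 297.95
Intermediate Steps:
E(V, h) = sqrt(2)
F(d) = 1 - 2*d/5 (F(d) = 2/5 - ((d - 3) + d)/5 = 2/5 - ((-3 + d) + d)/5 = 2/5 - (-3 + 2*d)/5 = 2/5 + (3/5 - 2*d/5) = 1 - 2*d/5)
g = -24/5 + 3*sqrt(2)/5 (g = (-8 + sqrt(2))*(1 - 2/5*1) = (-8 + sqrt(2))*(1 - 2/5) = (-8 + sqrt(2))*(3/5) = -24/5 + 3*sqrt(2)/5 ≈ -3.9515)
294 - g = 294 - (-24/5 + 3*sqrt(2)/5) = 294 + (24/5 - 3*sqrt(2)/5) = 1494/5 - 3*sqrt(2)/5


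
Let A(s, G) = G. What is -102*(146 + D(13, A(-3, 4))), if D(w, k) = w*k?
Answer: -20196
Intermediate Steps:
D(w, k) = k*w
-102*(146 + D(13, A(-3, 4))) = -102*(146 + 4*13) = -102*(146 + 52) = -102*198 = -20196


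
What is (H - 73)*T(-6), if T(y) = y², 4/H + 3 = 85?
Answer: -107676/41 ≈ -2626.2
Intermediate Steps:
H = 2/41 (H = 4/(-3 + 85) = 4/82 = 4*(1/82) = 2/41 ≈ 0.048781)
(H - 73)*T(-6) = (2/41 - 73)*(-6)² = -2991/41*36 = -107676/41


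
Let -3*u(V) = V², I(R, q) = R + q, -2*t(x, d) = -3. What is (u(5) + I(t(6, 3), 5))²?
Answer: 121/36 ≈ 3.3611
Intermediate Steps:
t(x, d) = 3/2 (t(x, d) = -½*(-3) = 3/2)
u(V) = -V²/3
(u(5) + I(t(6, 3), 5))² = (-⅓*5² + (3/2 + 5))² = (-⅓*25 + 13/2)² = (-25/3 + 13/2)² = (-11/6)² = 121/36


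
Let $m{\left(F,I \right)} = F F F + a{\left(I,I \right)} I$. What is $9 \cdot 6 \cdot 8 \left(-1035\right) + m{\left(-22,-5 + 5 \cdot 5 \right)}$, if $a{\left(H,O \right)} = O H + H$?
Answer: $-449368$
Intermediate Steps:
$a{\left(H,O \right)} = H + H O$ ($a{\left(H,O \right)} = H O + H = H + H O$)
$m{\left(F,I \right)} = F^{3} + I^{2} \left(1 + I\right)$ ($m{\left(F,I \right)} = F F F + I \left(1 + I\right) I = F^{2} F + I^{2} \left(1 + I\right) = F^{3} + I^{2} \left(1 + I\right)$)
$9 \cdot 6 \cdot 8 \left(-1035\right) + m{\left(-22,-5 + 5 \cdot 5 \right)} = 9 \cdot 6 \cdot 8 \left(-1035\right) + \left(\left(-22\right)^{3} + \left(-5 + 5 \cdot 5\right)^{2} \left(1 + \left(-5 + 5 \cdot 5\right)\right)\right) = 54 \cdot 8 \left(-1035\right) - \left(10648 - \left(-5 + 25\right)^{2} \left(1 + \left(-5 + 25\right)\right)\right) = 432 \left(-1035\right) - \left(10648 - 20^{2} \left(1 + 20\right)\right) = -447120 + \left(-10648 + 400 \cdot 21\right) = -447120 + \left(-10648 + 8400\right) = -447120 - 2248 = -449368$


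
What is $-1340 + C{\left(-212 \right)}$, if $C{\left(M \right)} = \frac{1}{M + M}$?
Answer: $- \frac{568161}{424} \approx -1340.0$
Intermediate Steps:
$C{\left(M \right)} = \frac{1}{2 M}$
$-1340 + C{\left(-212 \right)} = -1340 + \frac{1}{2 \left(-212\right)} = -1340 + \frac{1}{2} \left(- \frac{1}{212}\right) = -1340 - \frac{1}{424} = - \frac{568161}{424}$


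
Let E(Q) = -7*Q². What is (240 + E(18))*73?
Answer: -148044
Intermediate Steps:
(240 + E(18))*73 = (240 - 7*18²)*73 = (240 - 7*324)*73 = (240 - 2268)*73 = -2028*73 = -148044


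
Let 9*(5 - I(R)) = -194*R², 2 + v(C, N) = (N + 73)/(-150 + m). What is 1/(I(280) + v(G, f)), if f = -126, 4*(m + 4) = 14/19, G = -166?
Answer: 52605/88900287941 ≈ 5.9173e-7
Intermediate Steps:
m = -145/38 (m = -4 + (14/19)/4 = -4 + (14*(1/19))/4 = -4 + (¼)*(14/19) = -4 + 7/38 = -145/38 ≈ -3.8158)
v(C, N) = -14464/5845 - 38*N/5845 (v(C, N) = -2 + (N + 73)/(-150 - 145/38) = -2 + (73 + N)/(-5845/38) = -2 + (73 + N)*(-38/5845) = -2 + (-2774/5845 - 38*N/5845) = -14464/5845 - 38*N/5845)
I(R) = 5 + 194*R²/9 (I(R) = 5 - (-194)*R²/9 = 5 + 194*R²/9)
1/(I(280) + v(G, f)) = 1/((5 + (194/9)*280²) + (-14464/5845 - 38/5845*(-126))) = 1/((5 + (194/9)*78400) + (-14464/5845 + 684/835)) = 1/((5 + 15209600/9) - 9676/5845) = 1/(15209645/9 - 9676/5845) = 1/(88900287941/52605) = 52605/88900287941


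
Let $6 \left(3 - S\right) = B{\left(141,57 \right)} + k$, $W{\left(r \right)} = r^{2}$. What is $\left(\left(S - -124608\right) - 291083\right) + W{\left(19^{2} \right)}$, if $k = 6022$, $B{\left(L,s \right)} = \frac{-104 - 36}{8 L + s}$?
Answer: $- \frac{26416954}{711} \approx -37155.0$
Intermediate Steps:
$B{\left(L,s \right)} = - \frac{140}{s + 8 L}$
$S = - \frac{711460}{711}$ ($S = 3 - \frac{- \frac{140}{57 + 8 \cdot 141} + 6022}{6} = 3 - \frac{- \frac{140}{57 + 1128} + 6022}{6} = 3 - \frac{- \frac{140}{1185} + 6022}{6} = 3 - \frac{\left(-140\right) \frac{1}{1185} + 6022}{6} = 3 - \frac{- \frac{28}{237} + 6022}{6} = 3 - \frac{713593}{711} = - \frac{711460}{711} \approx -1000.6$)
$\left(\left(S - -124608\right) - 291083\right) + W{\left(19^{2} \right)} = \left(\left(- \frac{711460}{711} - -124608\right) - 291083\right) + \left(19^{2}\right)^{2} = \left(\left(- \frac{711460}{711} + 124608\right) - 291083\right) + 361^{2} = \left(\frac{87884828}{711} - 291083\right) + 130321 = - \frac{119075185}{711} + 130321 = - \frac{26416954}{711}$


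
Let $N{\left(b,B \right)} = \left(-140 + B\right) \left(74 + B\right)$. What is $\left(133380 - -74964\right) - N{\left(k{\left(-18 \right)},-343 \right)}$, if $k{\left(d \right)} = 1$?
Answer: $78417$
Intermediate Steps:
$\left(133380 - -74964\right) - N{\left(k{\left(-18 \right)},-343 \right)} = \left(133380 - -74964\right) - \left(-10360 + \left(-343\right)^{2} - -22638\right) = \left(133380 + 74964\right) - \left(-10360 + 117649 + 22638\right) = 208344 - 129927 = 78417$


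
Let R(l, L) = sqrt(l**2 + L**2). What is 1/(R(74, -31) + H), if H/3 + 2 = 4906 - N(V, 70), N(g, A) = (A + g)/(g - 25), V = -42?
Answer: 66047796/971749085251 - 4489*sqrt(6437)/971749085251 ≈ 6.7597e-5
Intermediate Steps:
R(l, L) = sqrt(L**2 + l**2)
N(g, A) = (A + g)/(-25 + g)
H = 985788/67 (H = -6 + 3*(4906 - (70 - 42)/(-25 - 42)) = -6 + 3*(4906 - 28/(-67)) = -6 + 3*(4906 - (-1)*28/67) = -6 + 3*(4906 - 1*(-28/67)) = -6 + 3*(4906 + 28/67) = -6 + 3*(328730/67) = -6 + 986190/67 = 985788/67 ≈ 14713.)
1/(R(74, -31) + H) = 1/(sqrt((-31)**2 + 74**2) + 985788/67) = 1/(sqrt(961 + 5476) + 985788/67) = 1/(sqrt(6437) + 985788/67) = 1/(985788/67 + sqrt(6437))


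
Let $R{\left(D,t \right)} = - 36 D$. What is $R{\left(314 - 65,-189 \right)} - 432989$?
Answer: $-441953$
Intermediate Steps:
$R{\left(314 - 65,-189 \right)} - 432989 = - 36 \left(314 - 65\right) - 432989 = \left(-36\right) 249 - 432989 = -8964 - 432989 = -441953$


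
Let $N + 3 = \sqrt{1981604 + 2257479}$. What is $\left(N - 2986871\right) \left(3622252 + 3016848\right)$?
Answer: $-19830155173400 + 6639100 \sqrt{4239083} \approx -1.9816 \cdot 10^{13}$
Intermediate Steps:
$N = -3 + \sqrt{4239083}$ ($N = -3 + \sqrt{1981604 + 2257479} = -3 + \sqrt{4239083} \approx 2055.9$)
$\left(N - 2986871\right) \left(3622252 + 3016848\right) = \left(\left(-3 + \sqrt{4239083}\right) - 2986871\right) \left(3622252 + 3016848\right) = \left(-2986874 + \sqrt{4239083}\right) 6639100 = -19830155173400 + 6639100 \sqrt{4239083}$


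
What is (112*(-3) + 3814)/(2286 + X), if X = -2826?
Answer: -1739/270 ≈ -6.4407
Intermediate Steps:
(112*(-3) + 3814)/(2286 + X) = (112*(-3) + 3814)/(2286 - 2826) = (-336 + 3814)/(-540) = 3478*(-1/540) = -1739/270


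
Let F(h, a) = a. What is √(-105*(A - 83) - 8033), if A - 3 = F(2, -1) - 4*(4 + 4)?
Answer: 2*√958 ≈ 61.903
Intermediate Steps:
A = -30 (A = 3 + (-1 - 4*(4 + 4)) = 3 + (-1 - 4*8) = 3 + (-1 - 32) = 3 - 33 = -30)
√(-105*(A - 83) - 8033) = √(-105*(-30 - 83) - 8033) = √(-105*(-113) - 8033) = √(11865 - 8033) = √3832 = 2*√958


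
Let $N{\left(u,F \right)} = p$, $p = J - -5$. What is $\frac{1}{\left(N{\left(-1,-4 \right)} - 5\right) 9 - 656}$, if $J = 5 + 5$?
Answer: $- \frac{1}{566} \approx -0.0017668$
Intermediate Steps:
$J = 10$
$p = 15$ ($p = 10 - -5 = 10 + 5 = 15$)
$N{\left(u,F \right)} = 15$
$\frac{1}{\left(N{\left(-1,-4 \right)} - 5\right) 9 - 656} = \frac{1}{\left(15 - 5\right) 9 - 656} = \frac{1}{10 \cdot 9 - 656} = \frac{1}{90 - 656} = \frac{1}{-566} = - \frac{1}{566}$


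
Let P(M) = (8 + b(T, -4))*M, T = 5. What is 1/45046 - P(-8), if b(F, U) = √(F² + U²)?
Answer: 2882945/45046 + 8*√41 ≈ 115.22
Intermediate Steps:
P(M) = M*(8 + √41) (P(M) = (8 + √(5² + (-4)²))*M = (8 + √(25 + 16))*M = (8 + √41)*M = M*(8 + √41))
1/45046 - P(-8) = 1/45046 - (-8)*(8 + √41) = 1/45046 - (-64 - 8*√41) = 1/45046 + (64 + 8*√41) = 2882945/45046 + 8*√41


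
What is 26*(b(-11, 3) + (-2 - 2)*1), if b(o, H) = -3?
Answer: -182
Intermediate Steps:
26*(b(-11, 3) + (-2 - 2)*1) = 26*(-3 + (-2 - 2)*1) = 26*(-3 - 4*1) = 26*(-3 - 4) = 26*(-7) = -182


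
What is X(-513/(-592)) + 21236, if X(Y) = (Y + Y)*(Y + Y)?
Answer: 1860876545/87616 ≈ 21239.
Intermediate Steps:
X(Y) = 4*Y**2 (X(Y) = (2*Y)*(2*Y) = 4*Y**2)
X(-513/(-592)) + 21236 = 4*(-513/(-592))**2 + 21236 = 4*(-513*(-1/592))**2 + 21236 = 4*(513/592)**2 + 21236 = 4*(263169/350464) + 21236 = 263169/87616 + 21236 = 1860876545/87616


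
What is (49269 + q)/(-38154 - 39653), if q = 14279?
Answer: -63548/77807 ≈ -0.81674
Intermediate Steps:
(49269 + q)/(-38154 - 39653) = (49269 + 14279)/(-38154 - 39653) = 63548/(-77807) = 63548*(-1/77807) = -63548/77807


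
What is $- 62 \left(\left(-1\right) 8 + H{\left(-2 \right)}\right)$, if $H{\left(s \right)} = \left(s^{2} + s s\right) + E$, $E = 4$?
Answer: $-248$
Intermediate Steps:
$H{\left(s \right)} = 4 + 2 s^{2}$ ($H{\left(s \right)} = \left(s^{2} + s s\right) + 4 = \left(s^{2} + s^{2}\right) + 4 = 2 s^{2} + 4 = 4 + 2 s^{2}$)
$- 62 \left(\left(-1\right) 8 + H{\left(-2 \right)}\right) = - 62 \left(\left(-1\right) 8 + \left(4 + 2 \left(-2\right)^{2}\right)\right) = - 62 \left(-8 + \left(4 + 2 \cdot 4\right)\right) = - 62 \left(-8 + \left(4 + 8\right)\right) = - 62 \left(-8 + 12\right) = \left(-62\right) 4 = -248$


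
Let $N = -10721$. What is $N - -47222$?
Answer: $36501$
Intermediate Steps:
$N - -47222 = -10721 - -47222 = -10721 + 47222 = 36501$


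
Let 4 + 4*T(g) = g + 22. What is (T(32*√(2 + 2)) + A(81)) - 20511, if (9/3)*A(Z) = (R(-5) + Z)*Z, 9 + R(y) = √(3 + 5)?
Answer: -37093/2 + 54*√2 ≈ -18470.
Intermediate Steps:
R(y) = -9 + 2*√2 (R(y) = -9 + √(3 + 5) = -9 + √8 = -9 + 2*√2)
A(Z) = Z*(-9 + Z + 2*√2)/3 (A(Z) = (((-9 + 2*√2) + Z)*Z)/3 = ((-9 + Z + 2*√2)*Z)/3 = (Z*(-9 + Z + 2*√2))/3 = Z*(-9 + Z + 2*√2)/3)
T(g) = 9/2 + g/4 (T(g) = -1 + (g + 22)/4 = -1 + (22 + g)/4 = -1 + (11/2 + g/4) = 9/2 + g/4)
(T(32*√(2 + 2)) + A(81)) - 20511 = ((9/2 + (32*√(2 + 2))/4) + (⅓)*81*(-9 + 81 + 2*√2)) - 20511 = ((9/2 + (32*√4)/4) + (⅓)*81*(72 + 2*√2)) - 20511 = ((9/2 + (32*2)/4) + (1944 + 54*√2)) - 20511 = ((9/2 + (¼)*64) + (1944 + 54*√2)) - 20511 = ((9/2 + 16) + (1944 + 54*√2)) - 20511 = (41/2 + (1944 + 54*√2)) - 20511 = (3929/2 + 54*√2) - 20511 = -37093/2 + 54*√2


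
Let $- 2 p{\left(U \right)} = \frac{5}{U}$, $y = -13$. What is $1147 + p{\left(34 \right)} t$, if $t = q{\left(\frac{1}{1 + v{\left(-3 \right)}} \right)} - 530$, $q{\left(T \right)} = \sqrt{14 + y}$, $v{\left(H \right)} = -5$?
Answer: $\frac{80641}{68} \approx 1185.9$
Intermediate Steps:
$q{\left(T \right)} = 1$ ($q{\left(T \right)} = \sqrt{14 - 13} = \sqrt{1} = 1$)
$t = -529$ ($t = 1 - 530 = -529$)
$p{\left(U \right)} = - \frac{5}{2 U}$ ($p{\left(U \right)} = - \frac{5 \frac{1}{U}}{2} = - \frac{5}{2 U}$)
$1147 + p{\left(34 \right)} t = 1147 + - \frac{5}{2 \cdot 34} \left(-529\right) = 1147 + \left(- \frac{5}{2}\right) \frac{1}{34} \left(-529\right) = 1147 - - \frac{2645}{68} = 1147 + \frac{2645}{68} = \frac{80641}{68}$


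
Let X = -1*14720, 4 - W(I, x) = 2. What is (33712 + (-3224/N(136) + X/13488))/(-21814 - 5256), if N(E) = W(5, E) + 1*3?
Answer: -69686824/57050025 ≈ -1.2215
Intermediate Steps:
W(I, x) = 2 (W(I, x) = 4 - 1*2 = 4 - 2 = 2)
X = -14720
N(E) = 5 (N(E) = 2 + 1*3 = 2 + 3 = 5)
(33712 + (-3224/N(136) + X/13488))/(-21814 - 5256) = (33712 + (-3224/5 - 14720/13488))/(-21814 - 5256) = (33712 + (-3224*⅕ - 14720*1/13488))/(-27070) = (33712 + (-3224/5 - 920/843))*(-1/27070) = (33712 - 2722432/4215)*(-1/27070) = (139373648/4215)*(-1/27070) = -69686824/57050025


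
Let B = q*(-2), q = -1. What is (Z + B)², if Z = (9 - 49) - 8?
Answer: 2116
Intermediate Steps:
B = 2 (B = -1*(-2) = 2)
Z = -48 (Z = -40 - 8 = -48)
(Z + B)² = (-48 + 2)² = (-46)² = 2116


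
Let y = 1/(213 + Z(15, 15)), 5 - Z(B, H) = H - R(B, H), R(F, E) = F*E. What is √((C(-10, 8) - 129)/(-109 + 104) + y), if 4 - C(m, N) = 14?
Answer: √31830895/1070 ≈ 5.2728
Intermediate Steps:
R(F, E) = E*F
Z(B, H) = 5 - H + B*H (Z(B, H) = 5 - (H - H*B) = 5 - (H - B*H) = 5 + (-H + B*H) = 5 - H + B*H)
C(m, N) = -10 (C(m, N) = 4 - 1*14 = 4 - 14 = -10)
y = 1/428 (y = 1/(213 + (5 - 1*15 + 15*15)) = 1/(213 + (5 - 15 + 225)) = 1/(213 + 215) = 1/428 ≈ 0.0023364)
√((C(-10, 8) - 129)/(-109 + 104) + y) = √((-10 - 129)/(-109 + 104) + 1/428) = √(-139/(-5) + 1/428) = √(-139*(-⅕) + 1/428) = √(139/5 + 1/428) = √(59497/2140) = √31830895/1070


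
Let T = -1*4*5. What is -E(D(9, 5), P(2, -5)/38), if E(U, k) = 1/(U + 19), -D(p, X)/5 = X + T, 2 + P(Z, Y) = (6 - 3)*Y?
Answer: -1/94 ≈ -0.010638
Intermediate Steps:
P(Z, Y) = -2 + 3*Y (P(Z, Y) = -2 + (6 - 3)*Y = -2 + 3*Y)
T = -20 (T = -4*5 = -20)
D(p, X) = 100 - 5*X (D(p, X) = -5*(X - 20) = -5*(-20 + X) = 100 - 5*X)
E(U, k) = 1/(19 + U)
-E(D(9, 5), P(2, -5)/38) = -1/(19 + (100 - 5*5)) = -1/(19 + (100 - 25)) = -1/(19 + 75) = -1/94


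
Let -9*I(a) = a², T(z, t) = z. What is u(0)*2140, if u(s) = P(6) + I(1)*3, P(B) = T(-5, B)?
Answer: -34240/3 ≈ -11413.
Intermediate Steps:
P(B) = -5
I(a) = -a²/9
u(s) = -16/3 (u(s) = -5 - ⅑*1²*3 = -5 - ⅑*1*3 = -5 - ⅑*3 = -5 - ⅓ = -16/3)
u(0)*2140 = -16/3*2140 = -34240/3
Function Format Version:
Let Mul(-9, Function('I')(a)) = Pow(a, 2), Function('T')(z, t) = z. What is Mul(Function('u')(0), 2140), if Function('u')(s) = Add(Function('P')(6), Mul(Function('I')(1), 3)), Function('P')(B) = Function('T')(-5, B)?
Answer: Rational(-34240, 3) ≈ -11413.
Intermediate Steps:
Function('P')(B) = -5
Function('I')(a) = Mul(Rational(-1, 9), Pow(a, 2))
Function('u')(s) = Rational(-16, 3) (Function('u')(s) = Add(-5, Mul(Mul(Rational(-1, 9), Pow(1, 2)), 3)) = Add(-5, Mul(Mul(Rational(-1, 9), 1), 3)) = Add(-5, Mul(Rational(-1, 9), 3)) = Add(-5, Rational(-1, 3)) = Rational(-16, 3))
Mul(Function('u')(0), 2140) = Mul(Rational(-16, 3), 2140) = Rational(-34240, 3)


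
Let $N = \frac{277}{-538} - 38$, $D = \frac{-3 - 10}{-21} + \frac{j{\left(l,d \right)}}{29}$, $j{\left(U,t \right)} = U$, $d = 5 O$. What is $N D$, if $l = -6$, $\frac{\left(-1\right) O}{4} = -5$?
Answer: $- \frac{1733657}{109214} \approx -15.874$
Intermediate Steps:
$O = 20$ ($O = \left(-4\right) \left(-5\right) = 20$)
$d = 100$ ($d = 5 \cdot 20 = 100$)
$D = \frac{251}{609}$ ($D = \frac{-3 - 10}{-21} - \frac{6}{29} = \left(-3 - 10\right) \left(- \frac{1}{21}\right) - \frac{6}{29} = \left(-13\right) \left(- \frac{1}{21}\right) - \frac{6}{29} = \frac{13}{21} - \frac{6}{29} = \frac{251}{609} \approx 0.41215$)
$N = - \frac{20721}{538}$ ($N = 277 \left(- \frac{1}{538}\right) - 38 = - \frac{277}{538} - 38 = - \frac{20721}{538} \approx -38.515$)
$N D = \left(- \frac{20721}{538}\right) \frac{251}{609} = - \frac{1733657}{109214}$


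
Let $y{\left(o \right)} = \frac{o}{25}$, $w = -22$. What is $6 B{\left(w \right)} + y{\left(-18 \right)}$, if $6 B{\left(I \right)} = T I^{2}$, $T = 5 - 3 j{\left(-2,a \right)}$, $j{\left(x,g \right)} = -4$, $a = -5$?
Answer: $\frac{205682}{25} \approx 8227.3$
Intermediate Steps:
$T = 17$ ($T = 5 - -12 = 5 + 12 = 17$)
$B{\left(I \right)} = \frac{17 I^{2}}{6}$
$y{\left(o \right)} = \frac{o}{25}$ ($y{\left(o \right)} = o \frac{1}{25} = \frac{o}{25}$)
$6 B{\left(w \right)} + y{\left(-18 \right)} = 6 \frac{17 \left(-22\right)^{2}}{6} + \frac{1}{25} \left(-18\right) = 6 \cdot \frac{17}{6} \cdot 484 - \frac{18}{25} = 6 \cdot \frac{4114}{3} - \frac{18}{25} = 8228 - \frac{18}{25} = \frac{205682}{25}$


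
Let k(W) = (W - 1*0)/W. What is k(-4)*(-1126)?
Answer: -1126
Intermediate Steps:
k(W) = 1 (k(W) = (W + 0)/W = W/W = 1)
k(-4)*(-1126) = 1*(-1126) = -1126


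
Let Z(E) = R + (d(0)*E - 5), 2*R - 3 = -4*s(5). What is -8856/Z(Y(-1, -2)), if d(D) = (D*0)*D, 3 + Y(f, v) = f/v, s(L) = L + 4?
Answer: 17712/43 ≈ 411.91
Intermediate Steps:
s(L) = 4 + L
Y(f, v) = -3 + f/v
d(D) = 0 (d(D) = 0*D = 0)
R = -33/2 (R = 3/2 + (-4*(4 + 5))/2 = 3/2 + (-4*9)/2 = 3/2 + (½)*(-36) = 3/2 - 18 = -33/2 ≈ -16.500)
Z(E) = -43/2 (Z(E) = -33/2 + (0*E - 5) = -33/2 + (0 - 5) = -33/2 - 5 = -43/2)
-8856/Z(Y(-1, -2)) = -8856/(-43/2) = -8856*(-2/43) = 17712/43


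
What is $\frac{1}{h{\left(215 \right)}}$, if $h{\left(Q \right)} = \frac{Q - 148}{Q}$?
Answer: $\frac{215}{67} \approx 3.209$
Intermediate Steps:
$h{\left(Q \right)} = \frac{-148 + Q}{Q}$
$\frac{1}{h{\left(215 \right)}} = \frac{1}{\frac{1}{215} \left(-148 + 215\right)} = \frac{1}{\frac{1}{215} \cdot 67} = \frac{1}{\frac{67}{215}} = \frac{215}{67}$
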